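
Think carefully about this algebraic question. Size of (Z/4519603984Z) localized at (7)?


7-primary part: 4519603984=7^10*16
Size=7^10=282475249


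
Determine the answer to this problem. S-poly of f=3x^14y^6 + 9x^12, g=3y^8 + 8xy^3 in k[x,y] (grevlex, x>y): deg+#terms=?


LT(f)=3x^14y^6, LT(g)=3y^8
lcm(LM)=x^14y^8
S(f,g) (scaled by 9 to clear denominators) = 3y^2*f - 3x^14*g = -24x^15y^3 + 27x^12y^2
2 terms, deg 18.
18+2=20


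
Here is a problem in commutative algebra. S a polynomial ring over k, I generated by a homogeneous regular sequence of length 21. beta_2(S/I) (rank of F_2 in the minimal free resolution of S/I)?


Regular sequence => Koszul complex is the minimal free resolution.
Syz_1 minimally generated by Koszul relations f_i*e_j - f_j*e_i (i<j): mu(Syz_1) = beta_2 = C(m,2) = m(m-1)/2
m=21
21*20/2 = 210


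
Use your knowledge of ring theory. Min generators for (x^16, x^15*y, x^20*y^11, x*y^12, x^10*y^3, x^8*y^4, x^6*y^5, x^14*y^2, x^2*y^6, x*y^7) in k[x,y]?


Remove redundant (divisible by others).
x^20*y^11 redundant.
x*y^12 redundant.
Min: x^16, x^15*y, x^14*y^2, x^10*y^3, x^8*y^4, x^6*y^5, x^2*y^6, x*y^7
Count=8


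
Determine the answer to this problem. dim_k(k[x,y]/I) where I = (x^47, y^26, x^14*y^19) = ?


k[x,y]/I, I = (x^47, y^26, x^14*y^19)
Rect: 47x26=1222. Corner: (47-14)x(26-19)=231.
dim = 1222-231 = 991


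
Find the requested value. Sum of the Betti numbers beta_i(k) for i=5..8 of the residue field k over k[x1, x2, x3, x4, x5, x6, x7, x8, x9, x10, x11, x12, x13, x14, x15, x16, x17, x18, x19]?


Koszul resolution: beta_i(k)=C(n,i), n=19
C(19,5)=11628, C(19,6)=27132, C(19,7)=50388, C(19,8)=75582
Sum=164730


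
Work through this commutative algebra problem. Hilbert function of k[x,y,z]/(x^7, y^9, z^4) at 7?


Need i<7, j<9, k<4 with i+j+k=7.
For each i, j ranges over max(0,7-i-3)..min(8,7-i):
  i=0: j in [4,7] -> 4
  i=1: j in [3,6] -> 4
  i=2: j in [2,5] -> 4
  i=3: j in [1,4] -> 4
  i=4: j in [0,3] -> 4
  i=5: j in [0,2] -> 3
  i=6: j in [0,1] -> 2
H(7) = 4+4+4+4+4+3+2 = 25


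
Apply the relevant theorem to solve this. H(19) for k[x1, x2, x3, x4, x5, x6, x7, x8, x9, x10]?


C(d+n-1,n-1)=C(28,9)=6906900


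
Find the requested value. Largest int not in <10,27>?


gcd(10,27)=1 => F=ab-a-b=10*27-10-27=270-37=233


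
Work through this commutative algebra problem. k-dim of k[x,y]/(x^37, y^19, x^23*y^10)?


k[x,y]/I, I = (x^37, y^19, x^23*y^10)
Rect: 37x19=703. Corner: (37-23)x(19-10)=126.
dim = 703-126 = 577


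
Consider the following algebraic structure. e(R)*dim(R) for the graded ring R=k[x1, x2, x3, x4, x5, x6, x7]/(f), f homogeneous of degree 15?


e(R)=deg(f)=15, dim(R)=7-1=6
e*dim=15*6=90


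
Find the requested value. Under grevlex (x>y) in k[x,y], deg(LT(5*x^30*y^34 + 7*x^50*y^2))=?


LT: 5*x^30*y^34
deg_x=30, deg_y=34
Total=30+34=64


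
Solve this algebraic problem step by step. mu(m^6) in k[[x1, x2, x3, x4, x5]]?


C(n+d-1,d)=C(10,6)=210


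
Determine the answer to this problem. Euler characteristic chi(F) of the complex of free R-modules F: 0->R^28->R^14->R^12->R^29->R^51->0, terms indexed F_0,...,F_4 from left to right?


chi = sum (-1)^i * rank:
(-1)^0*28=28
(-1)^1*14=-14
(-1)^2*12=12
(-1)^3*29=-29
(-1)^4*51=51
chi=48


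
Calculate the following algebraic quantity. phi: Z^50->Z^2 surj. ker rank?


rank(ker) = 50-2 = 48


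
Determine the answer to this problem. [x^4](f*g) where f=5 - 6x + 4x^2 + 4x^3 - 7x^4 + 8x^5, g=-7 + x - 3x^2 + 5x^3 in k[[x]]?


[x^4] = sum a_i*b_j, i+j=4
  -6*5=-30
  4*-3=-12
  4*1=4
  -7*-7=49
Sum=11


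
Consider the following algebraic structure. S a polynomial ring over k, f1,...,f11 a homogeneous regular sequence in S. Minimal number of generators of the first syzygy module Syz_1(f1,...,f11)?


Regular sequence => Koszul complex is the minimal free resolution.
Syz_1 minimally generated by Koszul relations f_i*e_j - f_j*e_i (i<j): mu(Syz_1) = beta_2 = C(m,2) = m(m-1)/2
m=11
11*10/2 = 55


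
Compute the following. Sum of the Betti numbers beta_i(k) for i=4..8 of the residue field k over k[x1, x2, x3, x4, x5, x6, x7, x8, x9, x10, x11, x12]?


Koszul resolution: beta_i(k)=C(n,i), n=12
C(12,4)=495, C(12,5)=792, C(12,6)=924, C(12,7)=792, C(12,8)=495
Sum=3498


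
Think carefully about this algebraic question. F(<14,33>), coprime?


gcd(14,33)=1 => F=ab-a-b=14*33-14-33=462-47=415


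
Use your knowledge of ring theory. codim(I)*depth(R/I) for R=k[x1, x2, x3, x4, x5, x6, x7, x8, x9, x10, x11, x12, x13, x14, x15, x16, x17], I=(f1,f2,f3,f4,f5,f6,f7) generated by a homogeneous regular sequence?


codim=7, depth=dim(R/I)=17-7=10
Product=7*10=70


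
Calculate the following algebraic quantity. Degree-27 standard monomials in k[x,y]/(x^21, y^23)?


k[x,y], I = (x^21, y^23), d = 27
Need i < 21 and d-i < 23.
Range: 5 <= i <= 20.
H(27) = 16


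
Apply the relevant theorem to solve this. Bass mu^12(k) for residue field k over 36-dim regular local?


C(n,i)=C(36,12)=1251677700


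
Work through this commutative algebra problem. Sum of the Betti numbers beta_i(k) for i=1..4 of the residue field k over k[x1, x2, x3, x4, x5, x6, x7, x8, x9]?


Koszul resolution: beta_i(k)=C(n,i), n=9
C(9,1)=9, C(9,2)=36, C(9,3)=84, C(9,4)=126
Sum=255


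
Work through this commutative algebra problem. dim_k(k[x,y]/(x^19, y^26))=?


Basis: x^i*y^j, i<19, j<26
19*26=494


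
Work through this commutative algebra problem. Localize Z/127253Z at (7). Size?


7-primary part: 127253=7^4*53
Size=7^4=2401


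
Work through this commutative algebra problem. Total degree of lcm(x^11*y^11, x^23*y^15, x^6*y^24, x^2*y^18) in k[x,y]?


lcm = componentwise max:
x: max(11,23,6,2)=23
y: max(11,15,24,18)=24
Total=23+24=47


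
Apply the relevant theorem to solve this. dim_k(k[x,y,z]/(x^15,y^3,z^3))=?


Basis: x^iy^jz^k, i<15,j<3,k<3
15*3*3=135


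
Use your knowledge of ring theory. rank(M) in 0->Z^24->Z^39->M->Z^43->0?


Alt sum=0:
(-1)^0*24 + (-1)^1*39 + (-1)^2*? + (-1)^3*43=0
rank(M)=58


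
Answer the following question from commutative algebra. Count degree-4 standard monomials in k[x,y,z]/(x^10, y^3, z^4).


Need i<10, j<3, k<4 with i+j+k=4.
For each i, j ranges over max(0,4-i-3)..min(2,4-i):
  i=0: j in [1,2] -> 2
  i=1: j in [0,2] -> 3
  i=2: j in [0,2] -> 3
  i=3: j in [0,1] -> 2
  i=4: j in [0,0] -> 1
H(4) = 2+3+3+2+1 = 11


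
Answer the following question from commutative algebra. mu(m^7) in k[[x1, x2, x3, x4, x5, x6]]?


C(n+d-1,d)=C(12,7)=792


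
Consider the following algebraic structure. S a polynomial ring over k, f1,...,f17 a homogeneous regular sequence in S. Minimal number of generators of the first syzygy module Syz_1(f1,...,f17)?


Regular sequence => Koszul complex is the minimal free resolution.
Syz_1 minimally generated by Koszul relations f_i*e_j - f_j*e_i (i<j): mu(Syz_1) = beta_2 = C(m,2) = m(m-1)/2
m=17
17*16/2 = 136


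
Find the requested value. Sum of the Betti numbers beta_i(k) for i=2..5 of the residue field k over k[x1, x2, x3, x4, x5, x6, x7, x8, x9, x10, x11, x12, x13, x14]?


Koszul resolution: beta_i(k)=C(n,i), n=14
C(14,2)=91, C(14,3)=364, C(14,4)=1001, C(14,5)=2002
Sum=3458


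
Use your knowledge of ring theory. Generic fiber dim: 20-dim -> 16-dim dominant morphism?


dim(fiber)=dim(X)-dim(Y)=20-16=4


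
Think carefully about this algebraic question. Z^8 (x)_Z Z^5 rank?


rank(M(x)N) = rank(M)*rank(N)
8*5 = 40


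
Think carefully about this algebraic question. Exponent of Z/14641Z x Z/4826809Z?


Exponent = lcm of the cyclic orders; pairwise coprime => product.
11^4*13^6=14641*4826809=70669310569


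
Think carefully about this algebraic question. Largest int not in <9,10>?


gcd(9,10)=1 => F=ab-a-b=9*10-9-10=90-19=71


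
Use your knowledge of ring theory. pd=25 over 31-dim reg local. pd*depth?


pd+depth=31
depth=31-25=6
pd*depth=25*6=150


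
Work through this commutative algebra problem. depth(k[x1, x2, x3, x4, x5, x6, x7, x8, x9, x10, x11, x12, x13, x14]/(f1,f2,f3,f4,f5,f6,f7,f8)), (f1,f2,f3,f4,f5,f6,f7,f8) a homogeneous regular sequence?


depth(R)=14
depth(R/I)=14-8=6


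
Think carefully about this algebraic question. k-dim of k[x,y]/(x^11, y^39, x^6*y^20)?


k[x,y]/I, I = (x^11, y^39, x^6*y^20)
Rect: 11x39=429. Corner: (11-6)x(39-20)=95.
dim = 429-95 = 334


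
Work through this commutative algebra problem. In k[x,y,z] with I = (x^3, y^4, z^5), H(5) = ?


Need i<3, j<4, k<5 with i+j+k=5.
For each i, j ranges over max(0,5-i-4)..min(3,5-i):
  i=0: j in [1,3] -> 3
  i=1: j in [0,3] -> 4
  i=2: j in [0,3] -> 4
H(5) = 3+4+4 = 11


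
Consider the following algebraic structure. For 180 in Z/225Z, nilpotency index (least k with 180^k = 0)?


180^k mod 225:
k=1: 180
k=2: 0
First zero at k = 2


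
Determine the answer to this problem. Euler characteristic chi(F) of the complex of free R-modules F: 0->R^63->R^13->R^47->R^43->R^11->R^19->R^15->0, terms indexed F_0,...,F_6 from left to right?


chi = sum (-1)^i * rank:
(-1)^0*63=63
(-1)^1*13=-13
(-1)^2*47=47
(-1)^3*43=-43
(-1)^4*11=11
(-1)^5*19=-19
(-1)^6*15=15
chi=61


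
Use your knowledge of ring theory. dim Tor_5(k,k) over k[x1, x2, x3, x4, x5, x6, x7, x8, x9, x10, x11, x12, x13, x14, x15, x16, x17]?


Koszul: C(n,i)=C(17,5)=6188


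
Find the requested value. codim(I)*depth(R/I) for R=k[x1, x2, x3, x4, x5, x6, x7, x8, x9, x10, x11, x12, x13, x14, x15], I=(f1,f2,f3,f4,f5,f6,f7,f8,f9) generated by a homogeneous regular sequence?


codim=9, depth=dim(R/I)=15-9=6
Product=9*6=54


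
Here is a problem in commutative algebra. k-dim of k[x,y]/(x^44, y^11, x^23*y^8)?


k[x,y]/I, I = (x^44, y^11, x^23*y^8)
Rect: 44x11=484. Corner: (44-23)x(11-8)=63.
dim = 484-63 = 421


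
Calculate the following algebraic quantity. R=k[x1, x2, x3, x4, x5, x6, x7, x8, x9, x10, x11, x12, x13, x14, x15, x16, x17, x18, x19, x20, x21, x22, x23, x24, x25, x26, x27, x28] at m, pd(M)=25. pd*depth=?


pd+depth=28
depth=28-25=3
pd*depth=25*3=75


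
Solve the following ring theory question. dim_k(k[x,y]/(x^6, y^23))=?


Basis: x^i*y^j, i<6, j<23
6*23=138


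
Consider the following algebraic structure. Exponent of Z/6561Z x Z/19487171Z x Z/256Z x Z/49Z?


Exponent = lcm of the cyclic orders; pairwise coprime => product.
3^8*11^7*2^8*7^2=6561*19487171*256*49=1603817246110464


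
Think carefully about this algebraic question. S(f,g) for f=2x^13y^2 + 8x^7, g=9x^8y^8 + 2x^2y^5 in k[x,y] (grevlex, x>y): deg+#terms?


LT(f)=2x^13y^2, LT(g)=9x^8y^8
lcm(LM)=x^13y^8
S(f,g) (scaled by 18 to clear denominators) = 9y^6*f - 2x^5*g = 72x^7y^6 - 4x^7y^5
2 terms, deg 13.
13+2=15


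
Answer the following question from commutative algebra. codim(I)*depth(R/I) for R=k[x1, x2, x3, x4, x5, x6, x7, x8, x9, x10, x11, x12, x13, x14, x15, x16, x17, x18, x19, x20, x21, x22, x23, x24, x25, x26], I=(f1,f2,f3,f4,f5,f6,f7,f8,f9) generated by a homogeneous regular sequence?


codim=9, depth=dim(R/I)=26-9=17
Product=9*17=153


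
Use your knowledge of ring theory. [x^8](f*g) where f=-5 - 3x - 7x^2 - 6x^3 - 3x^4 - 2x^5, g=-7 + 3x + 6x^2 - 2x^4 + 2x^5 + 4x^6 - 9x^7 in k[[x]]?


[x^8] = sum a_i*b_j, i+j=8
  -3*-9=27
  -7*4=-28
  -6*2=-12
  -3*-2=6
Sum=-7


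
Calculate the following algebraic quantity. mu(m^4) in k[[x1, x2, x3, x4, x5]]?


C(n+d-1,d)=C(8,4)=70


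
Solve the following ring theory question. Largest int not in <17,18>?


gcd(17,18)=1 => F=ab-a-b=17*18-17-18=306-35=271


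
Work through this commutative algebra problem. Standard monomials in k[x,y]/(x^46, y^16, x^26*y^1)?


k[x,y]/I, I = (x^46, y^16, x^26*y^1)
Rect: 46x16=736. Corner: (46-26)x(16-1)=300.
dim = 736-300 = 436


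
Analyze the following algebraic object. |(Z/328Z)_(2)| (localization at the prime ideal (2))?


2-primary part: 328=2^3*41
Size=2^3=8


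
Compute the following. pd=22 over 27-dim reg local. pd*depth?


pd+depth=27
depth=27-22=5
pd*depth=22*5=110


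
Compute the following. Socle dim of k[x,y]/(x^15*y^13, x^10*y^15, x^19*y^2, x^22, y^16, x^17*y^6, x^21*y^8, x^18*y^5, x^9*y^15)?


Socle = ann(m) = span of standard monomials u with x*u, y*u in I (staircase corners).
Redundant generators: x^10*y^15, x^21*y^8
Minimal generators: x^22, x^19*y^2, x^18*y^5, x^17*y^6, x^15*y^13, x^9*y^15, y^16
Corners: x^8y^15, x^14y^14, x^16y^12, x^17y^5, x^18y^4, x^21y
Socle dim=6


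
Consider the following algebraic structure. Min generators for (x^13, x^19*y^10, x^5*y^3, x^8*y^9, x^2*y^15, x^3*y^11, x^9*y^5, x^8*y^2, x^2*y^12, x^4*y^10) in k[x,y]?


Remove redundant (divisible by others).
x^2*y^15 redundant.
x^19*y^10 redundant.
x^9*y^5 redundant.
x^8*y^9 redundant.
Min: x^13, x^8*y^2, x^5*y^3, x^4*y^10, x^3*y^11, x^2*y^12
Count=6


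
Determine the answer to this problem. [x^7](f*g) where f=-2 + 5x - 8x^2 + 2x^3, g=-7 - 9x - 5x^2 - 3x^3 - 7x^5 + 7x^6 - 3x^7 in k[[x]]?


[x^7] = sum a_i*b_j, i+j=7
  -2*-3=6
  5*7=35
  -8*-7=56
Sum=97


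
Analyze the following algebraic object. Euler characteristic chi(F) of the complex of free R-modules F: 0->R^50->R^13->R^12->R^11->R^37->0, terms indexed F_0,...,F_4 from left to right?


chi = sum (-1)^i * rank:
(-1)^0*50=50
(-1)^1*13=-13
(-1)^2*12=12
(-1)^3*11=-11
(-1)^4*37=37
chi=75


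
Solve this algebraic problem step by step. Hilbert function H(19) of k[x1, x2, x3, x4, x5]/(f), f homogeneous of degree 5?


C(23,4)-C(18,4)=8855-3060=5795


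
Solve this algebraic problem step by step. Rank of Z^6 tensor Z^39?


rank(M(x)N) = rank(M)*rank(N)
6*39 = 234


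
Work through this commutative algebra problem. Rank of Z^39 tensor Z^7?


rank(M(x)N) = rank(M)*rank(N)
39*7 = 273


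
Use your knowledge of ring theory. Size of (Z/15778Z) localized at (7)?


7-primary part: 15778=7^3*46
Size=7^3=343


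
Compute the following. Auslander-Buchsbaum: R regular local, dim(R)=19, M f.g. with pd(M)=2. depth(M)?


pd+depth=depth(R)=19
depth=19-2=17


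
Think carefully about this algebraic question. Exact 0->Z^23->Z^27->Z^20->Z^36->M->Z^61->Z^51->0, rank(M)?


Alt sum=0:
(-1)^0*23 + (-1)^1*27 + (-1)^2*20 + (-1)^3*36 + (-1)^4*? + (-1)^5*61 + (-1)^6*51=0
rank(M)=30


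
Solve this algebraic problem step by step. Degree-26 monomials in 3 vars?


C(d+n-1,n-1)=C(28,2)=378


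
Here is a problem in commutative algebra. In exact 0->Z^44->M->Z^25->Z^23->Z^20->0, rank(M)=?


Alt sum=0:
(-1)^0*44 + (-1)^1*? + (-1)^2*25 + (-1)^3*23 + (-1)^4*20=0
rank(M)=66


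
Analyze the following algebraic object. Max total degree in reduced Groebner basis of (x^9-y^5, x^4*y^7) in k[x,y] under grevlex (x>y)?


LT(f1)=x^9, LT(f2)=x^4y^7, lcm=x^9y^7
S(f1,f2) = y^7*f1 - x^5*f2 = -y^12
Reduced GB = {f1, f2, y^12}; degrees 9, 11, 12
Max = 12


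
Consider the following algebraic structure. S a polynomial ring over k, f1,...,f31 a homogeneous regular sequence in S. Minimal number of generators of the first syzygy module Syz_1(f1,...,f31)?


Regular sequence => Koszul complex is the minimal free resolution.
Syz_1 minimally generated by Koszul relations f_i*e_j - f_j*e_i (i<j): mu(Syz_1) = beta_2 = C(m,2) = m(m-1)/2
m=31
31*30/2 = 465


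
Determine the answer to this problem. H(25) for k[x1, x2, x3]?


C(d+n-1,n-1)=C(27,2)=351


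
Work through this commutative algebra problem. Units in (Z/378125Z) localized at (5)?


Local ring = Z/3125Z.
phi(3125) = 5^4*(5-1) = 2500


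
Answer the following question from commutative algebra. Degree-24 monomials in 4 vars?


C(d+n-1,n-1)=C(27,3)=2925


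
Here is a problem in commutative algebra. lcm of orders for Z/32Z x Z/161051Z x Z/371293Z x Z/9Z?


Exponent = lcm of the cyclic orders; pairwise coprime => product.
2^5*11^5*13^5*3^2=32*161051*371293*9=17221567375584


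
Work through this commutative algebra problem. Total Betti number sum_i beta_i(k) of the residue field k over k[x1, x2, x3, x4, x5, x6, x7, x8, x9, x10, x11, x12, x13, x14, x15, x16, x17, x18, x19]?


Koszul resolution: beta_i(k)=C(n,i), n=19
sum_i C(19,i) = 2^19 = 524288


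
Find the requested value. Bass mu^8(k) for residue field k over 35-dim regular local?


C(n,i)=C(35,8)=23535820


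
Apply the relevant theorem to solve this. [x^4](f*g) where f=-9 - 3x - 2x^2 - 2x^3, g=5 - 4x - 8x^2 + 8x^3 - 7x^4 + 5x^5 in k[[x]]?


[x^4] = sum a_i*b_j, i+j=4
  -9*-7=63
  -3*8=-24
  -2*-8=16
  -2*-4=8
Sum=63


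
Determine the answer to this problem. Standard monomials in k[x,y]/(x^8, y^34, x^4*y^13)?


k[x,y]/I, I = (x^8, y^34, x^4*y^13)
Rect: 8x34=272. Corner: (8-4)x(34-13)=84.
dim = 272-84 = 188


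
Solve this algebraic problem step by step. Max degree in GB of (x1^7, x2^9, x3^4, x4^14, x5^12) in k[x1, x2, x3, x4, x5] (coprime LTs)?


Pure powers, coprime LTs => already GB.
Degrees: 7, 9, 4, 14, 12
Max=14


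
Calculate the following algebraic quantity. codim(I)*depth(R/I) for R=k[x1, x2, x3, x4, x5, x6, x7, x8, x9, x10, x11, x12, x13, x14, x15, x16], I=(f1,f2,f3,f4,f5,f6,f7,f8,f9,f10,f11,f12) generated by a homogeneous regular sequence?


codim=12, depth=dim(R/I)=16-12=4
Product=12*4=48


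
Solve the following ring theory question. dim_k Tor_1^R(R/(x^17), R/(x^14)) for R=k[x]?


Tor_1(R/I,R/J)=(I cap J)/IJ=(x^17)/(x^31)
dim=31-17=min(17,14)=14


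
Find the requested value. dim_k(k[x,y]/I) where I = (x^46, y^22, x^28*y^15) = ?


k[x,y]/I, I = (x^46, y^22, x^28*y^15)
Rect: 46x22=1012. Corner: (46-28)x(22-15)=126.
dim = 1012-126 = 886


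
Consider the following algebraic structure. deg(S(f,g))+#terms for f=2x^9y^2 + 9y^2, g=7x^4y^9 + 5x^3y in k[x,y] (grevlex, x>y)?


LT(f)=2x^9y^2, LT(g)=7x^4y^9
lcm(LM)=x^9y^9
S(f,g) (scaled by 14 to clear denominators) = 7y^7*f - 2x^5*g = -10x^8y + 63y^9
2 terms, deg 9.
9+2=11


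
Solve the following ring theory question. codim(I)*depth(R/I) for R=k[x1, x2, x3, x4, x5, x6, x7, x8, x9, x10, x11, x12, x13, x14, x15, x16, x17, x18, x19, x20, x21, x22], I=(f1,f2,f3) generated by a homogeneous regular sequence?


codim=3, depth=dim(R/I)=22-3=19
Product=3*19=57


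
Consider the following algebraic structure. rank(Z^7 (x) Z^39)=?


rank(M(x)N) = rank(M)*rank(N)
7*39 = 273


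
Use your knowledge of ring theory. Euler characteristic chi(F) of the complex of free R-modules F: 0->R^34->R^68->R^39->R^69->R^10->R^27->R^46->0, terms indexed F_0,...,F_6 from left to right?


chi = sum (-1)^i * rank:
(-1)^0*34=34
(-1)^1*68=-68
(-1)^2*39=39
(-1)^3*69=-69
(-1)^4*10=10
(-1)^5*27=-27
(-1)^6*46=46
chi=-35


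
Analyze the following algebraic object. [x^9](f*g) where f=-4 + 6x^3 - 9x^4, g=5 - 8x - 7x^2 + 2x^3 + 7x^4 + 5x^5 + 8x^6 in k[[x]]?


[x^9] = sum a_i*b_j, i+j=9
  6*8=48
  -9*5=-45
Sum=3


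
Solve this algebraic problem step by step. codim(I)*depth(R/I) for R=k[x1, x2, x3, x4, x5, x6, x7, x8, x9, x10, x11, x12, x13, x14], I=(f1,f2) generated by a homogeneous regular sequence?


codim=2, depth=dim(R/I)=14-2=12
Product=2*12=24


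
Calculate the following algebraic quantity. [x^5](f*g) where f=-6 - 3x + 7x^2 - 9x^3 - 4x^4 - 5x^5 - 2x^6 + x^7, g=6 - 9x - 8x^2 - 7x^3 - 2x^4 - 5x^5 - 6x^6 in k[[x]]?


[x^5] = sum a_i*b_j, i+j=5
  -6*-5=30
  -3*-2=6
  7*-7=-49
  -9*-8=72
  -4*-9=36
  -5*6=-30
Sum=65


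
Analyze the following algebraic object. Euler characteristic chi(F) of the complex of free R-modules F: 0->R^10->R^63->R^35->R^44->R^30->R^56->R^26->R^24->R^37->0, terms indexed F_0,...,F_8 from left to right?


chi = sum (-1)^i * rank:
(-1)^0*10=10
(-1)^1*63=-63
(-1)^2*35=35
(-1)^3*44=-44
(-1)^4*30=30
(-1)^5*56=-56
(-1)^6*26=26
(-1)^7*24=-24
(-1)^8*37=37
chi=-49


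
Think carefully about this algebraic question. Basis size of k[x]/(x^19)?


Basis: 1,x,...,x^18
dim=19


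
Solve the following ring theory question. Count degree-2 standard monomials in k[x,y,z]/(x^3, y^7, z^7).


Need i<3, j<7, k<7 with i+j+k=2.
For each i, j ranges over max(0,2-i-6)..min(6,2-i):
  i=0: j in [0,2] -> 3
  i=1: j in [0,1] -> 2
  i=2: j in [0,0] -> 1
H(2) = 3+2+1 = 6


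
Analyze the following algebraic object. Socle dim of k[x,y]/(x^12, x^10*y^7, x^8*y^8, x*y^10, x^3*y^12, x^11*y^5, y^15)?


Socle = ann(m) = span of standard monomials u with x*u, y*u in I (staircase corners).
Redundant generators: x^3*y^12
Minimal generators: x^12, x^11*y^5, x^10*y^7, x^8*y^8, x*y^10, y^15
Corners: y^14, x^7y^9, x^9y^7, x^10y^6, x^11y^4
Socle dim=5


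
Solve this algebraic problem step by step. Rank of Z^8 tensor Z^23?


rank(M(x)N) = rank(M)*rank(N)
8*23 = 184


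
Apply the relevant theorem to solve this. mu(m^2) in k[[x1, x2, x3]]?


C(n+d-1,d)=C(4,2)=6


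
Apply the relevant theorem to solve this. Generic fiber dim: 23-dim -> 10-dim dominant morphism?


dim(fiber)=dim(X)-dim(Y)=23-10=13


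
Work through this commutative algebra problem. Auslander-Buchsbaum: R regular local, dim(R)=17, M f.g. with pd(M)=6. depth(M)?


pd+depth=depth(R)=17
depth=17-6=11


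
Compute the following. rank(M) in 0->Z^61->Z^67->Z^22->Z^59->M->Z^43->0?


Alt sum=0:
(-1)^0*61 + (-1)^1*67 + (-1)^2*22 + (-1)^3*59 + (-1)^4*? + (-1)^5*43=0
rank(M)=86


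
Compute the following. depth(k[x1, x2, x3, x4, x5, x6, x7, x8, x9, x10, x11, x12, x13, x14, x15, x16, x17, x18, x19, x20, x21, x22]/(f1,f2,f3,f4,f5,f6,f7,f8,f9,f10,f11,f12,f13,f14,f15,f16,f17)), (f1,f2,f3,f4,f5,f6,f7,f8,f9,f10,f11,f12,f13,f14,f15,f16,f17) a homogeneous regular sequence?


depth(R)=22
depth(R/I)=22-17=5


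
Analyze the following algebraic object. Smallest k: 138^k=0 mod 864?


138^k mod 864:
k=1: 138
k=2: 36
k=3: 648
k=4: 432
k=5: 0
First zero at k = 5


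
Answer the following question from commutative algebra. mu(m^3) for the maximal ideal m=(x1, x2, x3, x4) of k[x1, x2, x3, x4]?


Graded Nakayama: mu(m^d) = dim_k (m^d/m^(d+1)) = #degree-3 monomials in 4 vars
C(n+d-1,d)=C(6,3)=20


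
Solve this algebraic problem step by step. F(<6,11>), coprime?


gcd(6,11)=1 => F=ab-a-b=6*11-6-11=66-17=49


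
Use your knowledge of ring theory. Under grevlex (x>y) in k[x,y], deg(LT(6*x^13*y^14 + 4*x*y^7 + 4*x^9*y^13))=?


LT: 6*x^13*y^14
deg_x=13, deg_y=14
Total=13+14=27


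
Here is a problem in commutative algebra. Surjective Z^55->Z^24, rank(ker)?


rank(ker) = 55-24 = 31


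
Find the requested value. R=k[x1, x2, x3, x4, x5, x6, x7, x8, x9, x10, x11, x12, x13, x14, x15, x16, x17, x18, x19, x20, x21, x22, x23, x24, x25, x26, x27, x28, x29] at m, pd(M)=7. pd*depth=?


pd+depth=29
depth=29-7=22
pd*depth=7*22=154


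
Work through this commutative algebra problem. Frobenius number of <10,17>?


gcd(10,17)=1 => F=ab-a-b=10*17-10-17=170-27=143


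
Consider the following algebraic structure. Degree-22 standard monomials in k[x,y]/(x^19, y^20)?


k[x,y], I = (x^19, y^20), d = 22
Need i < 19 and d-i < 20.
Range: 3 <= i <= 18.
H(22) = 16


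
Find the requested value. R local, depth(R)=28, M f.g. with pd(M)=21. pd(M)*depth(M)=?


pd+depth=28
depth=28-21=7
pd*depth=21*7=147


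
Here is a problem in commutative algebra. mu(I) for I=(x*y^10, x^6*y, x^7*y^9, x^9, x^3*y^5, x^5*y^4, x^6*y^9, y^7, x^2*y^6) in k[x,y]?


Remove redundant (divisible by others).
x^7*y^9 redundant.
x^6*y^9 redundant.
x*y^10 redundant.
Min: x^9, x^6*y, x^5*y^4, x^3*y^5, x^2*y^6, y^7
Count=6


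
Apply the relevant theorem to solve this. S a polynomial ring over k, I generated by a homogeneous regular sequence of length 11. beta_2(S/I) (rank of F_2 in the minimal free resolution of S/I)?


Regular sequence => Koszul complex is the minimal free resolution.
Syz_1 minimally generated by Koszul relations f_i*e_j - f_j*e_i (i<j): mu(Syz_1) = beta_2 = C(m,2) = m(m-1)/2
m=11
11*10/2 = 55


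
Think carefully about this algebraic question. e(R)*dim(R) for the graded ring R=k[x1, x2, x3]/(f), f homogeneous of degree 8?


e(R)=deg(f)=8, dim(R)=3-1=2
e*dim=8*2=16


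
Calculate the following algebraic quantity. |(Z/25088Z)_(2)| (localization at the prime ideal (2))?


2-primary part: 25088=2^9*49
Size=2^9=512


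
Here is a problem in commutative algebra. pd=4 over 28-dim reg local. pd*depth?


pd+depth=28
depth=28-4=24
pd*depth=4*24=96


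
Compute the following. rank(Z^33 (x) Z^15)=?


rank(M(x)N) = rank(M)*rank(N)
33*15 = 495


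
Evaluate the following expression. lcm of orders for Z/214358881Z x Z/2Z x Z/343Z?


Exponent = lcm of the cyclic orders; pairwise coprime => product.
11^8*2^1*7^3=214358881*2*343=147050192366


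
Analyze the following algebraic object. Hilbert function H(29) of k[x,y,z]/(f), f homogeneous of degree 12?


C(31,2)-C(19,2)=465-171=294


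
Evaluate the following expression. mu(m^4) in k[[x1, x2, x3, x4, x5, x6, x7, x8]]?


C(n+d-1,d)=C(11,4)=330


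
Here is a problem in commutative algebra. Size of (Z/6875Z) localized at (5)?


5-primary part: 6875=5^4*11
Size=5^4=625


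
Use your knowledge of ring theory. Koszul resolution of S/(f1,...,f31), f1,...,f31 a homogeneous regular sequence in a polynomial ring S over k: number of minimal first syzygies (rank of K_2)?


Regular sequence => Koszul complex is the minimal free resolution.
Syz_1 minimally generated by Koszul relations f_i*e_j - f_j*e_i (i<j): mu(Syz_1) = beta_2 = C(m,2) = m(m-1)/2
m=31
31*30/2 = 465


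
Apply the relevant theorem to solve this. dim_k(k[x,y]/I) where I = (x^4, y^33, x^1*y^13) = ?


k[x,y]/I, I = (x^4, y^33, x^1*y^13)
Rect: 4x33=132. Corner: (4-1)x(33-13)=60.
dim = 132-60 = 72


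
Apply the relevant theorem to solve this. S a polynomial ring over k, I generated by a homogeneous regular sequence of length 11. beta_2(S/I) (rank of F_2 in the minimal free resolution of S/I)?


Regular sequence => Koszul complex is the minimal free resolution.
Syz_1 minimally generated by Koszul relations f_i*e_j - f_j*e_i (i<j): mu(Syz_1) = beta_2 = C(m,2) = m(m-1)/2
m=11
11*10/2 = 55


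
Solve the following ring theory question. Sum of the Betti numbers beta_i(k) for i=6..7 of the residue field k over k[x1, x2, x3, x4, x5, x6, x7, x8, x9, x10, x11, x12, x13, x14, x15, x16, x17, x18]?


Koszul resolution: beta_i(k)=C(n,i), n=18
C(18,6)=18564, C(18,7)=31824
Sum=50388


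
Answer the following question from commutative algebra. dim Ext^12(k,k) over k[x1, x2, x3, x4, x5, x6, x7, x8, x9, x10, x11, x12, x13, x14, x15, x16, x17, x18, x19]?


C(n,i)=C(19,12)=50388


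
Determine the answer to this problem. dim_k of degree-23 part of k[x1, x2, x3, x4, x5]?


C(d+n-1,n-1)=C(27,4)=17550


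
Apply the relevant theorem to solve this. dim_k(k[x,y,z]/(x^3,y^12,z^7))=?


Basis: x^iy^jz^k, i<3,j<12,k<7
3*12*7=252


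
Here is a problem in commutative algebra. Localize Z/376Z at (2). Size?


2-primary part: 376=2^3*47
Size=2^3=8


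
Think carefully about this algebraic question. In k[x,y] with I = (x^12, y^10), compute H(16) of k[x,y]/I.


k[x,y], I = (x^12, y^10), d = 16
Need i < 12 and d-i < 10.
Range: 7 <= i <= 11.
H(16) = 5


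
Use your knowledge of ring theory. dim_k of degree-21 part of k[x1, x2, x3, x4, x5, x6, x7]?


C(d+n-1,n-1)=C(27,6)=296010


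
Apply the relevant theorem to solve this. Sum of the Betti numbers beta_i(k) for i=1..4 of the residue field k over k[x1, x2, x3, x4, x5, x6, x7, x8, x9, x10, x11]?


Koszul resolution: beta_i(k)=C(n,i), n=11
C(11,1)=11, C(11,2)=55, C(11,3)=165, C(11,4)=330
Sum=561


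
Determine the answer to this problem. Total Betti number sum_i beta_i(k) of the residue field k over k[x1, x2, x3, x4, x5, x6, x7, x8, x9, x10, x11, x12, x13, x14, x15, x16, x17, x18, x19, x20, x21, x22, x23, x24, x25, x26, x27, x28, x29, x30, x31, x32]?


Koszul resolution: beta_i(k)=C(n,i), n=32
sum_i C(32,i) = 2^32 = 4294967296


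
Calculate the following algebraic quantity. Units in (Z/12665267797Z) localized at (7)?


Local ring = Z/5764801Z.
phi(5764801) = 7^7*(7-1) = 4941258


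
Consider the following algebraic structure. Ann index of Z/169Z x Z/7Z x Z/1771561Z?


Exponent = lcm of the cyclic orders; pairwise coprime => product.
13^2*7^1*11^6=169*7*1771561=2095756663


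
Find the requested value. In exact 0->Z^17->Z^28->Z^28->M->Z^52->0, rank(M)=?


Alt sum=0:
(-1)^0*17 + (-1)^1*28 + (-1)^2*28 + (-1)^3*? + (-1)^4*52=0
rank(M)=69


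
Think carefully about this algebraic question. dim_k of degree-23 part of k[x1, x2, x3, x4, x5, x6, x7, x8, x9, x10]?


C(d+n-1,n-1)=C(32,9)=28048800


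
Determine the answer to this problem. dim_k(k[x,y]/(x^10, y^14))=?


Basis: x^i*y^j, i<10, j<14
10*14=140


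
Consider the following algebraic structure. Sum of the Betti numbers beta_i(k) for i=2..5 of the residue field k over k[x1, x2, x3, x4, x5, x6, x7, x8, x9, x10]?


Koszul resolution: beta_i(k)=C(n,i), n=10
C(10,2)=45, C(10,3)=120, C(10,4)=210, C(10,5)=252
Sum=627


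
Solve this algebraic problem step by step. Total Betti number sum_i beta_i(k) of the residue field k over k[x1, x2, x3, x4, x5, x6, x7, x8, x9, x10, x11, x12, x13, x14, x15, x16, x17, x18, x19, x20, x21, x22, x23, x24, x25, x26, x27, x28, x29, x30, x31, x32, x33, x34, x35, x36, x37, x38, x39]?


Koszul resolution: beta_i(k)=C(n,i), n=39
sum_i C(39,i) = 2^39 = 549755813888


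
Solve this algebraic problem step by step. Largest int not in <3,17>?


gcd(3,17)=1 => F=ab-a-b=3*17-3-17=51-20=31


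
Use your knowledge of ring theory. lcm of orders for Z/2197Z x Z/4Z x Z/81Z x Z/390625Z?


Exponent = lcm of the cyclic orders; pairwise coprime => product.
13^3*2^2*3^4*5^8=2197*4*81*390625=278057812500


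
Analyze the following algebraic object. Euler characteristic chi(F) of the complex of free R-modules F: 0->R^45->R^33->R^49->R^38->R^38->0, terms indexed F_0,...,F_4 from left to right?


chi = sum (-1)^i * rank:
(-1)^0*45=45
(-1)^1*33=-33
(-1)^2*49=49
(-1)^3*38=-38
(-1)^4*38=38
chi=61


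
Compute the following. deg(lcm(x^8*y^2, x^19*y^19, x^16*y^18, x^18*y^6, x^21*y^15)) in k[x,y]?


lcm = componentwise max:
x: max(8,19,16,18,21)=21
y: max(2,19,18,6,15)=19
Total=21+19=40


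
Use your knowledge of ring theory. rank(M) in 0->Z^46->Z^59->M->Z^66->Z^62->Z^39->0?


Alt sum=0:
(-1)^0*46 + (-1)^1*59 + (-1)^2*? + (-1)^3*66 + (-1)^4*62 + (-1)^5*39=0
rank(M)=56


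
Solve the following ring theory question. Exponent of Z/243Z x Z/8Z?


Exponent = lcm of the cyclic orders; pairwise coprime => product.
3^5*2^3=243*8=1944


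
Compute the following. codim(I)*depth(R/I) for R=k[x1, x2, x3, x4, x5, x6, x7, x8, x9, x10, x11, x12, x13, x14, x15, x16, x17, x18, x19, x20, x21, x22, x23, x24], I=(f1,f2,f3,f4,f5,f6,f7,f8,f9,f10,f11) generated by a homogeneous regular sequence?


codim=11, depth=dim(R/I)=24-11=13
Product=11*13=143


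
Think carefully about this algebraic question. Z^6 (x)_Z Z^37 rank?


rank(M(x)N) = rank(M)*rank(N)
6*37 = 222


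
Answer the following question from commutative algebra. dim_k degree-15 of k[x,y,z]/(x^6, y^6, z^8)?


Need i<6, j<6, k<8 with i+j+k=15.
For each i, j ranges over max(0,15-i-7)..min(5,15-i):
  i=0: j in [8,5] -> 0
  i=1: j in [7,5] -> 0
  i=2: j in [6,5] -> 0
  i=3: j in [5,5] -> 1
  i=4: j in [4,5] -> 2
  i=5: j in [3,5] -> 3
H(15) = 0+0+0+1+2+3 = 6


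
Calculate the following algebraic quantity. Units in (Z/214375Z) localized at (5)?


Local ring = Z/625Z.
phi(625) = 5^3*(5-1) = 500


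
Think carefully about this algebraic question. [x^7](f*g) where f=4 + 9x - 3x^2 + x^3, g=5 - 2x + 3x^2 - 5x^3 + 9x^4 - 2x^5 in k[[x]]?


[x^7] = sum a_i*b_j, i+j=7
  -3*-2=6
  1*9=9
Sum=15


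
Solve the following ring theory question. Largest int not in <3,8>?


gcd(3,8)=1 => F=ab-a-b=3*8-3-8=24-11=13


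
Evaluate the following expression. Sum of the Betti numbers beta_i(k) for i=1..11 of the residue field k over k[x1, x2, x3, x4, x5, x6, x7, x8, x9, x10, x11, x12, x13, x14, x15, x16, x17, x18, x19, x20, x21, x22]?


Koszul resolution: beta_i(k)=C(n,i), n=22
C(22,1)=22, C(22,2)=231, C(22,3)=1540, C(22,4)=7315, C(22,5)=26334, C(22,6)=74613, C(22,7)=170544, C(22,8)=319770, C(22,9)=497420, C(22,10)=646646, C(22,11)=705432
Sum=2449867


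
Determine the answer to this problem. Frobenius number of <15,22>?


gcd(15,22)=1 => F=ab-a-b=15*22-15-22=330-37=293


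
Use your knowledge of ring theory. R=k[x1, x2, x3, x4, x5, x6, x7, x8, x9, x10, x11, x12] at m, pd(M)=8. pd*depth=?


pd+depth=12
depth=12-8=4
pd*depth=8*4=32


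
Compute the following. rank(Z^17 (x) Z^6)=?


rank(M(x)N) = rank(M)*rank(N)
17*6 = 102


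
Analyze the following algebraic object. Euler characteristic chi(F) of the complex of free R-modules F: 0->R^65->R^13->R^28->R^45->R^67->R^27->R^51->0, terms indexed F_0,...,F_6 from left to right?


chi = sum (-1)^i * rank:
(-1)^0*65=65
(-1)^1*13=-13
(-1)^2*28=28
(-1)^3*45=-45
(-1)^4*67=67
(-1)^5*27=-27
(-1)^6*51=51
chi=126


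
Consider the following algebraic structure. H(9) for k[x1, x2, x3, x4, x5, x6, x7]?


C(d+n-1,n-1)=C(15,6)=5005


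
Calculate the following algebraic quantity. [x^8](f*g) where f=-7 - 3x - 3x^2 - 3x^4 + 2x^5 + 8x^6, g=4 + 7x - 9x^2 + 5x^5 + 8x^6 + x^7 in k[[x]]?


[x^8] = sum a_i*b_j, i+j=8
  -3*1=-3
  -3*8=-24
  8*-9=-72
Sum=-99


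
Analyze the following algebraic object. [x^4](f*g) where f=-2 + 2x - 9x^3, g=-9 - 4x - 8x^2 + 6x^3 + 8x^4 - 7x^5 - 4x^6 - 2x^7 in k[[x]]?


[x^4] = sum a_i*b_j, i+j=4
  -2*8=-16
  2*6=12
  -9*-4=36
Sum=32


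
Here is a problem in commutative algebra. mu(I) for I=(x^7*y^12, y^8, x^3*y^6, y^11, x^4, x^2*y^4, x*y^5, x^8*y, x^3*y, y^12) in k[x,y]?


Remove redundant (divisible by others).
y^11 redundant.
x^3*y^6 redundant.
y^12 redundant.
x^7*y^12 redundant.
x^8*y redundant.
Min: x^4, x^3*y, x^2*y^4, x*y^5, y^8
Count=5


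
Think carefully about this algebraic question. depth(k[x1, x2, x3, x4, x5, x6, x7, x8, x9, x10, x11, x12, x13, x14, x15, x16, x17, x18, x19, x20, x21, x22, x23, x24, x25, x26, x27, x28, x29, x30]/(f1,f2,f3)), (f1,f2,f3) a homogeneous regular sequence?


depth(R)=30
depth(R/I)=30-3=27


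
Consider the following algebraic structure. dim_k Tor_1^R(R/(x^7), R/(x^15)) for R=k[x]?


Tor_1(R/I,R/J)=(I cap J)/IJ=(x^15)/(x^22)
dim=22-15=min(7,15)=7


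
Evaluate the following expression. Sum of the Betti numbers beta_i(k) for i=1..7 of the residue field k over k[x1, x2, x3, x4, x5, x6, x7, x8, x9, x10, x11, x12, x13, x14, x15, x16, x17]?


Koszul resolution: beta_i(k)=C(n,i), n=17
C(17,1)=17, C(17,2)=136, C(17,3)=680, C(17,4)=2380, C(17,5)=6188, C(17,6)=12376, C(17,7)=19448
Sum=41225


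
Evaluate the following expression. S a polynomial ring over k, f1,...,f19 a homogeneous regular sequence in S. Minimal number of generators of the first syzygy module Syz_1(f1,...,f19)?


Regular sequence => Koszul complex is the minimal free resolution.
Syz_1 minimally generated by Koszul relations f_i*e_j - f_j*e_i (i<j): mu(Syz_1) = beta_2 = C(m,2) = m(m-1)/2
m=19
19*18/2 = 171


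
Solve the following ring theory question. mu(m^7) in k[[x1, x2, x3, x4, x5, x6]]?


C(n+d-1,d)=C(12,7)=792


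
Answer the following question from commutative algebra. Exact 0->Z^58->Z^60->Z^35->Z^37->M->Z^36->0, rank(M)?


Alt sum=0:
(-1)^0*58 + (-1)^1*60 + (-1)^2*35 + (-1)^3*37 + (-1)^4*? + (-1)^5*36=0
rank(M)=40


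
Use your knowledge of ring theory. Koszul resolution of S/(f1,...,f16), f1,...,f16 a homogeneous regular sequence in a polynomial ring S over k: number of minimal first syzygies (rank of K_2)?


Regular sequence => Koszul complex is the minimal free resolution.
Syz_1 minimally generated by Koszul relations f_i*e_j - f_j*e_i (i<j): mu(Syz_1) = beta_2 = C(m,2) = m(m-1)/2
m=16
16*15/2 = 120


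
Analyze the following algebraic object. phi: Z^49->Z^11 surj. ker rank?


rank(ker) = 49-11 = 38


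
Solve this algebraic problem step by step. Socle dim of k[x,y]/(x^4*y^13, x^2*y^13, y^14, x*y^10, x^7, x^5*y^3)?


Socle = ann(m) = span of standard monomials u with x*u, y*u in I (staircase corners).
Redundant generators: x^4*y^13, x^2*y^13
Minimal generators: x^7, x^5*y^3, x*y^10, y^14
Corners: y^13, x^4y^9, x^6y^2
Socle dim=3


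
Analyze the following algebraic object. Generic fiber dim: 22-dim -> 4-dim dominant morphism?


dim(fiber)=dim(X)-dim(Y)=22-4=18


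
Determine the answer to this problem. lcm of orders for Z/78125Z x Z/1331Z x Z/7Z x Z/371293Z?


Exponent = lcm of the cyclic orders; pairwise coprime => product.
5^7*11^3*7^1*13^5=78125*1331*7*371293=270260693828125


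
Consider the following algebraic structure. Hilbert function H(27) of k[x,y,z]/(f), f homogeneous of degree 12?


C(29,2)-C(17,2)=406-136=270


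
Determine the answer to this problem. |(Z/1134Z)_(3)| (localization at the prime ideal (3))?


3-primary part: 1134=3^4*14
Size=3^4=81


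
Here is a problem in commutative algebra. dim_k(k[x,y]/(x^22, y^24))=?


Basis: x^i*y^j, i<22, j<24
22*24=528


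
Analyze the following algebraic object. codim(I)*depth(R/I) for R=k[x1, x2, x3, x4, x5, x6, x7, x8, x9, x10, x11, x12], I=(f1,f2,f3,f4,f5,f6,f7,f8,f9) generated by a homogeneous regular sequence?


codim=9, depth=dim(R/I)=12-9=3
Product=9*3=27


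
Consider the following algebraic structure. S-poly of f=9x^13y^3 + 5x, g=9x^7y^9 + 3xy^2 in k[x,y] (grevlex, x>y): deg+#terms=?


LT(f)=9x^13y^3, LT(g)=9x^7y^9
lcm(LM)=x^13y^9
S(f,g) (scaled by 81 to clear denominators) = 9y^6*f - 9x^6*g = -27x^7y^2 + 45xy^6
2 terms, deg 9.
9+2=11


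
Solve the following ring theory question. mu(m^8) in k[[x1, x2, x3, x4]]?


C(n+d-1,d)=C(11,8)=165


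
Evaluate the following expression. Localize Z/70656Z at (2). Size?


2-primary part: 70656=2^10*69
Size=2^10=1024


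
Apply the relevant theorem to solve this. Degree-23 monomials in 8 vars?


C(d+n-1,n-1)=C(30,7)=2035800


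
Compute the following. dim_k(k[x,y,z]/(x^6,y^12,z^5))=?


Basis: x^iy^jz^k, i<6,j<12,k<5
6*12*5=360


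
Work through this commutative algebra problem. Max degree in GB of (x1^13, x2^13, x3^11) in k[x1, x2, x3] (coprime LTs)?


Pure powers, coprime LTs => already GB.
Degrees: 13, 13, 11
Max=13


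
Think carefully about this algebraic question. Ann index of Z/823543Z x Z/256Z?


Exponent = lcm of the cyclic orders; pairwise coprime => product.
7^7*2^8=823543*256=210827008


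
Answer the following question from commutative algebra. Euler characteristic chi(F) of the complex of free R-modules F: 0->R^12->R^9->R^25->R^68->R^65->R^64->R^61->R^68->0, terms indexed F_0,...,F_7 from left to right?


chi = sum (-1)^i * rank:
(-1)^0*12=12
(-1)^1*9=-9
(-1)^2*25=25
(-1)^3*68=-68
(-1)^4*65=65
(-1)^5*64=-64
(-1)^6*61=61
(-1)^7*68=-68
chi=-46


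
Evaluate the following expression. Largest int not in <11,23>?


gcd(11,23)=1 => F=ab-a-b=11*23-11-23=253-34=219


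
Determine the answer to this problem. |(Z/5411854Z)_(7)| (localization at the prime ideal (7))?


7-primary part: 5411854=7^6*46
Size=7^6=117649


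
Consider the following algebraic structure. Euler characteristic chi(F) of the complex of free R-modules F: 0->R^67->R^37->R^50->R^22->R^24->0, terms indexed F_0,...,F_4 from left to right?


chi = sum (-1)^i * rank:
(-1)^0*67=67
(-1)^1*37=-37
(-1)^2*50=50
(-1)^3*22=-22
(-1)^4*24=24
chi=82


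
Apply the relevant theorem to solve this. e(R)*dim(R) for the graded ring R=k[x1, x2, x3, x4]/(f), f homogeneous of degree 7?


e(R)=deg(f)=7, dim(R)=4-1=3
e*dim=7*3=21


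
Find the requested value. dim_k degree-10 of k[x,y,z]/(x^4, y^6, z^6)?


Need i<4, j<6, k<6 with i+j+k=10.
For each i, j ranges over max(0,10-i-5)..min(5,10-i):
  i=0: j in [5,5] -> 1
  i=1: j in [4,5] -> 2
  i=2: j in [3,5] -> 3
  i=3: j in [2,5] -> 4
H(10) = 1+2+3+4 = 10
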